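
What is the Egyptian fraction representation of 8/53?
1/7 + 1/124 + 1/46004

Greedy algorithm:
8/53: ceiling(53/8) = 7, use 1/7
3/371: ceiling(371/3) = 124, use 1/124
1/46004: ceiling(46004/1) = 46004, use 1/46004
Result: 8/53 = 1/7 + 1/124 + 1/46004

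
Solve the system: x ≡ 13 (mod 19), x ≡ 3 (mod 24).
51

Using Chinese Remainder Theorem:
M = 19 × 24 = 456
M1 = 24, M2 = 19
y1 = 24^(-1) mod 19 = 4
y2 = 19^(-1) mod 24 = 19
x = (13×24×4 + 3×19×19) mod 456 = 51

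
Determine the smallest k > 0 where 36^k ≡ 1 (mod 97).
6

97 is prime, so ord(36) divides φ(97) = 96.
Divisors of 96: 1, 2, 3, 4, 6, 8, 12, 16, 24, 32, 48, 96.
Repeated squaring: 36^1 ≡ 36, 36^2 ≡ 35, 36^4 ≡ 61, 36^8 ≡ 35, 36^16 ≡ 61, 36^32 ≡ 35, 36^64 ≡ 61 (mod 97).
Test 36^d mod 97 for each divisor d in increasing order:
36^1 ≡ 36
36^2 ≡ 35
36^3 = 36^2·36^1 ≡ 96
36^4 ≡ 61
36^6 = 36^4·36^2 ≡ 1  ← first divisor giving 1
The order is 6.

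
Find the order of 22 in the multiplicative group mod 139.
138

139 is prime, so ord(22) divides φ(139) = 138.
Divisors of 138: 1, 2, 3, 6, 23, 46, 69, 138.
Repeated squaring: 22^1 ≡ 22, 22^2 ≡ 67, 22^4 ≡ 41, 22^8 ≡ 13, 22^16 ≡ 30, 22^32 ≡ 66, 22^64 ≡ 47, 22^128 ≡ 124 (mod 139).
Test 22^d mod 139 for each divisor d in increasing order:
22^1 ≡ 22
22^2 ≡ 67
22^3 = 22^2·22^1 ≡ 84
22^6 = 22^4·22^2 ≡ 106
22^23 = 22^16·22^4·22^2·22^1 ≡ 43
22^46 = 22^32·22^8·22^4·22^2 ≡ 42
22^69 = 22^64·22^4·22^1 ≡ 138
22^138 = 22^128·22^8·22^2 ≡ 1  ← first divisor giving 1
The order is 138.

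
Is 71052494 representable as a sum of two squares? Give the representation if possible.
Not possible

Factorization: 71052494 = 2 × 29 × 107^3
By Fermat: n is sum of two squares iff every prime p ≡ 3 (mod 4) appears to even power.
Prime(s) ≡ 3 (mod 4) with odd exponent: [(107, 3)]
Therefore 71052494 cannot be expressed as a² + b².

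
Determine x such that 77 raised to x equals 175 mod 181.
51

Baby-step giant-step with step n = ⌈√181⌉ = 14.
Baby steps 77^j mod 181 (j:value) for j=0..13: 0:1, 1:77, 2:137, 3:51, 4:126, 5:109, 6:67, 7:91, 8:129, 9:159, 10:116, 11:63, 12:145, 13:124.
Giant-step multiplier: 77^(-14) ≡ 77^(180-14) = 77^166 ≡ 4 (mod 181).
Giant steps γ_i = 175·4^i mod 181: γ_0=175, γ_1=157, γ_2=85, γ_3=159 (in table at j=9).
x = i·n + j = 3·14 + 9 = 51.
Check: 77^51 ≡ 175 (mod 181).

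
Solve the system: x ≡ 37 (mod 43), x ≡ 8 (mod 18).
80

Using Chinese Remainder Theorem:
M = 43 × 18 = 774
M1 = 18, M2 = 43
y1 = 18^(-1) mod 43 = 12
y2 = 43^(-1) mod 18 = 13
x = (37×18×12 + 8×43×13) mod 774 = 80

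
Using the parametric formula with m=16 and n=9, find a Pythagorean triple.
(175, 288, 337)

Euclid's formula: a = m² - n², b = 2mn, c = m² + n²
m = 16, n = 9
a = 16² - 9² = 256 - 81 = 175
b = 2 × 16 × 9 = 288
c = 16² + 9² = 256 + 81 = 337
Verification: 175² + 288² = 30625 + 82944 = 113569 = 337² ✓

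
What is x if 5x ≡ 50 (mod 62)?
x ≡ 10 (mod 62)

gcd(5, 62) = 1, which divides 50, so solutions exist.
Find 5^(-1) mod 62 by the extended Euclidean algorithm:
62 = 12 × 5 + 2  ⟹  2 = (1)·62 + (-12)·5
5 = 2 × 2 + 1  ⟹  1 = (-2)·62 + (25)·5
So (25)·5 ≡ 1 (mod 62), i.e. 5^(-1) ≡ 25 (mod 62).
x ≡ 25 × 50 = 1250 ≡ 10 (mod 62).
Check: 5 × 10 = 50 ≡ 50 (mod 62).
Unique solution: x ≡ 10 (mod 62)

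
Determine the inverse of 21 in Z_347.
314

gcd(21, 347) = 1, so the inverse exists.
Extended Euclidean algorithm on (347, 21):
347 = 16 × 21 + 11  ⟹  11 = (1)·347 + (-16)·21
21 = 1 × 11 + 10  ⟹  10 = (-1)·347 + (17)·21
11 = 1 × 10 + 1  ⟹  1 = (2)·347 + (-33)·21
So (-33)·21 ≡ 1 (mod 347), i.e. 21^(-1) ≡ -33 ≡ 314 (mod 347).
Check: 21 × 314 = 6594 ≡ 1 (mod 347)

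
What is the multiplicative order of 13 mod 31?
30

31 is prime, so ord(13) divides φ(31) = 30.
Divisors of 30: 1, 2, 3, 5, 6, 10, 15, 30.
Repeated squaring: 13^1 ≡ 13, 13^2 ≡ 14, 13^4 ≡ 10, 13^8 ≡ 7, 13^16 ≡ 18 (mod 31).
Test 13^d mod 31 for each divisor d in increasing order:
13^1 ≡ 13
13^2 ≡ 14
13^3 = 13^2·13^1 ≡ 27
13^5 = 13^4·13^1 ≡ 6
13^6 = 13^4·13^2 ≡ 16
13^10 = 13^8·13^2 ≡ 5
13^15 = 13^8·13^4·13^2·13^1 ≡ 30
13^30 = 13^16·13^8·13^4·13^2 ≡ 1  ← first divisor giving 1
The order is 30.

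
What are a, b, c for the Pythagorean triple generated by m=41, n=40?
(81, 3280, 3281)

Euclid's formula: a = m² - n², b = 2mn, c = m² + n²
m = 41, n = 40
a = 41² - 40² = 1681 - 1600 = 81
b = 2 × 41 × 40 = 3280
c = 41² + 40² = 1681 + 1600 = 3281
Verification: 81² + 3280² = 6561 + 10758400 = 10764961 = 3281² ✓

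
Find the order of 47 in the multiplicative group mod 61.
3

61 is prime, so ord(47) divides φ(61) = 60.
Divisors of 60: 1, 2, 3, 4, 5, 6, 10, 12, 15, 20, 30, 60.
Repeated squaring: 47^1 ≡ 47, 47^2 ≡ 13, 47^4 ≡ 47, 47^8 ≡ 13, 47^16 ≡ 47, 47^32 ≡ 13 (mod 61).
Test 47^d mod 61 for each divisor d in increasing order:
47^1 ≡ 47
47^2 ≡ 13
47^3 = 47^2·47^1 ≡ 1  ← first divisor giving 1
The order is 3.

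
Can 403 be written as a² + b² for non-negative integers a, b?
Not possible

Factorization: 403 = 13 × 31
By Fermat: n is sum of two squares iff every prime p ≡ 3 (mod 4) appears to even power.
Prime(s) ≡ 3 (mod 4) with odd exponent: [(31, 1)]
Therefore 403 cannot be expressed as a² + b².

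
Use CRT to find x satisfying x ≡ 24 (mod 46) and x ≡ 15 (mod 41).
1450

Using Chinese Remainder Theorem:
M = 46 × 41 = 1886
M1 = 41, M2 = 46
y1 = 41^(-1) mod 46 = 9
y2 = 46^(-1) mod 41 = 33
x = (24×41×9 + 15×46×33) mod 1886 = 1450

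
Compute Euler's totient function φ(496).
240

496 = 2^4 × 31
φ(n) = n × ∏(1 - 1/p) for each prime p dividing n
φ(496) = 496 × (1 - 1/2) × (1 - 1/31) = 240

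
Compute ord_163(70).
162

163 is prime, so ord(70) divides φ(163) = 162.
Divisors of 162: 1, 2, 3, 6, 9, 18, 27, 54, 81, 162.
Repeated squaring: 70^1 ≡ 70, 70^2 ≡ 10, 70^4 ≡ 100, 70^8 ≡ 57, 70^16 ≡ 152, 70^32 ≡ 121, 70^64 ≡ 134, 70^128 ≡ 26 (mod 163).
Test 70^d mod 163 for each divisor d in increasing order:
70^1 ≡ 70
70^2 ≡ 10
70^3 = 70^2·70^1 ≡ 48
70^6 = 70^4·70^2 ≡ 22
70^9 = 70^8·70^1 ≡ 78
70^18 = 70^16·70^2 ≡ 53
70^27 = 70^16·70^8·70^2·70^1 ≡ 59
70^54 = 70^32·70^16·70^4·70^2 ≡ 58
70^81 = 70^64·70^16·70^1 ≡ 162
70^162 = 70^128·70^32·70^2 ≡ 1  ← first divisor giving 1
The order is 162.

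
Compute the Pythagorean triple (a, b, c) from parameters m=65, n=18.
(3901, 2340, 4549)

Euclid's formula: a = m² - n², b = 2mn, c = m² + n²
m = 65, n = 18
a = 65² - 18² = 4225 - 324 = 3901
b = 2 × 65 × 18 = 2340
c = 65² + 18² = 4225 + 324 = 4549
Verification: 3901² + 2340² = 15217801 + 5475600 = 20693401 = 4549² ✓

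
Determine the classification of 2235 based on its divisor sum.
deficient

Proper divisors of 2235: sum = 1 + 3 + 5 + 15 + 149 + 447 + 745 = 1365
Since 1365 < 2235, 2235 is deficient.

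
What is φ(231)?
120

231 = 3 × 7 × 11
φ(n) = n × ∏(1 - 1/p) for each prime p dividing n
φ(231) = 231 × (1 - 1/3) × (1 - 1/7) × (1 - 1/11) = 120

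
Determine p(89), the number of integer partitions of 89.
49995925

p(n) counts ways to write n as a sum of positive integers (order ignored).
Euler's pentagonal recurrence: p(k) = p(k-1) + p(k-2) - p(k-5) - p(k-7) + p(k-12) + p(k-15) - ... (offsets j(3j∓1)/2, signs ++--, p(0)=1, p(<0)=0).
DP table for k = 0..88: p(0)=1, p(1)=1, p(2)=2, p(3)=3, p(4)=5, p(5)=7, p(6)=11, p(7)=15, p(8)=22, p(9)=30, p(10)=42, p(11)=56, p(12)=77, p(13)=101, p(14)=135, p(15)=176, p(16)=231, p(17)=297, p(18)=385, p(19)=490, p(20)=627, p(21)=792, p(22)=1002, p(23)=1255, p(24)=1575, p(25)=1958, p(26)=2436, p(27)=3010, p(28)=3718, p(29)=4565, p(30)=5604, p(31)=6842, p(32)=8349, p(33)=10143, p(34)=12310, p(35)=14883, p(36)=17977, p(37)=21637, p(38)=26015, p(39)=31185, p(40)=37338, p(41)=44583, p(42)=53174, p(43)=63261, p(44)=75175, p(45)=89134, p(46)=105558, p(47)=124754, p(48)=147273, p(49)=173525, p(50)=204226, p(51)=239943, p(52)=281589, p(53)=329931, p(54)=386155, p(55)=451276, p(56)=526823, p(57)=614154, p(58)=715220, p(59)=831820, p(60)=966467, p(61)=1121505, p(62)=1300156, p(63)=1505499, p(64)=1741630, p(65)=2012558, p(66)=2323520, p(67)=2679689, p(68)=3087735, p(69)=3554345, p(70)=4087968, p(71)=4697205, p(72)=5392783, p(73)=6185689, p(74)=7089500, p(75)=8118264, p(76)=9289091, p(77)=10619863, p(78)=12132164, p(79)=13848650, p(80)=15796476, p(81)=18004327, p(82)=20506255, p(83)=23338469, p(84)=26543660, p(85)=30167357, p(86)=34262962, p(87)=38887673, p(88)=44108109.
Final step: p(89) = p(88) + p(87) - p(84) - p(82) + p(77) + p(74) - p(67) - p(63) + p(54) + p(49) - p(38) - p(32) + p(19) + p(12)
= 44108109 + 38887673 - 26543660 - 20506255 + 10619863 + 7089500 - 2679689 - 1505499 + 386155 + 173525 - 26015 - 8349 + 490 + 77
= 49995925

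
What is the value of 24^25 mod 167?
127

Repeated squaring. Binary of 25 = 11001.
24^1 ≡ 24 (mod 167); 24^2 ≡ 75 (mod 167); 24^4 ≡ 114 (mod 167); 24^8 ≡ 137 (mod 167); 24^16 ≡ 65 (mod 167)
24^25 = 24^1 × 24^8 × 24^16 ≡ 127 (mod 167)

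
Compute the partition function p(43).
63261

p(n) counts ways to write n as a sum of positive integers (order ignored).
Euler's pentagonal recurrence: p(k) = p(k-1) + p(k-2) - p(k-5) - p(k-7) + p(k-12) + p(k-15) - ... (offsets j(3j∓1)/2, signs ++--, p(0)=1, p(<0)=0).
DP table for k = 0..42: p(0)=1, p(1)=1, p(2)=2, p(3)=3, p(4)=5, p(5)=7, p(6)=11, p(7)=15, p(8)=22, p(9)=30, p(10)=42, p(11)=56, p(12)=77, p(13)=101, p(14)=135, p(15)=176, p(16)=231, p(17)=297, p(18)=385, p(19)=490, p(20)=627, p(21)=792, p(22)=1002, p(23)=1255, p(24)=1575, p(25)=1958, p(26)=2436, p(27)=3010, p(28)=3718, p(29)=4565, p(30)=5604, p(31)=6842, p(32)=8349, p(33)=10143, p(34)=12310, p(35)=14883, p(36)=17977, p(37)=21637, p(38)=26015, p(39)=31185, p(40)=37338, p(41)=44583, p(42)=53174.
Final step: p(43) = p(42) + p(41) - p(38) - p(36) + p(31) + p(28) - p(21) - p(17) + p(8) + p(3)
= 53174 + 44583 - 26015 - 17977 + 6842 + 3718 - 792 - 297 + 22 + 3
= 63261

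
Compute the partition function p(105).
342325709

p(n) counts ways to write n as a sum of positive integers (order ignored).
Euler's pentagonal recurrence: p(k) = p(k-1) + p(k-2) - p(k-5) - p(k-7) + p(k-12) + p(k-15) - ... (offsets j(3j∓1)/2, signs ++--, p(0)=1, p(<0)=0).
DP table for k = 0..104: p(0)=1, p(1)=1, p(2)=2, p(3)=3, p(4)=5, p(5)=7, p(6)=11, p(7)=15, p(8)=22, p(9)=30, p(10)=42, p(11)=56, p(12)=77, p(13)=101, p(14)=135, p(15)=176, p(16)=231, p(17)=297, p(18)=385, p(19)=490, p(20)=627, p(21)=792, p(22)=1002, p(23)=1255, p(24)=1575, p(25)=1958, p(26)=2436, p(27)=3010, p(28)=3718, p(29)=4565, p(30)=5604, p(31)=6842, p(32)=8349, p(33)=10143, p(34)=12310, p(35)=14883, p(36)=17977, p(37)=21637, p(38)=26015, p(39)=31185, p(40)=37338, p(41)=44583, p(42)=53174, p(43)=63261, p(44)=75175, p(45)=89134, p(46)=105558, p(47)=124754, p(48)=147273, p(49)=173525, p(50)=204226, p(51)=239943, p(52)=281589, p(53)=329931, p(54)=386155, p(55)=451276, p(56)=526823, p(57)=614154, p(58)=715220, p(59)=831820, p(60)=966467, p(61)=1121505, p(62)=1300156, p(63)=1505499, p(64)=1741630, p(65)=2012558, p(66)=2323520, p(67)=2679689, p(68)=3087735, p(69)=3554345, p(70)=4087968, p(71)=4697205, p(72)=5392783, p(73)=6185689, p(74)=7089500, p(75)=8118264, p(76)=9289091, p(77)=10619863, p(78)=12132164, p(79)=13848650, p(80)=15796476, p(81)=18004327, p(82)=20506255, p(83)=23338469, p(84)=26543660, p(85)=30167357, p(86)=34262962, p(87)=38887673, p(88)=44108109, p(89)=49995925, p(90)=56634173, p(91)=64112359, p(92)=72533807, p(93)=82010177, p(94)=92669720, p(95)=104651419, p(96)=118114304, p(97)=133230930, p(98)=150198136, p(99)=169229875, p(100)=190569292, p(101)=214481126, p(102)=241265379, p(103)=271248950, p(104)=304801365.
Final step: p(105) = p(104) + p(103) - p(100) - p(98) + p(93) + p(90) - p(83) - p(79) + p(70) + p(65) - p(54) - p(48) + p(35) + p(28) - p(13) - p(5)
= 304801365 + 271248950 - 190569292 - 150198136 + 82010177 + 56634173 - 23338469 - 13848650 + 4087968 + 2012558 - 386155 - 147273 + 14883 + 3718 - 101 - 7
= 342325709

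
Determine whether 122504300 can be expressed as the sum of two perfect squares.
Not possible

Factorization: 122504300 = 2^2 × 5^2 × 107^3
By Fermat: n is sum of two squares iff every prime p ≡ 3 (mod 4) appears to even power.
Prime(s) ≡ 3 (mod 4) with odd exponent: [(107, 3)]
Therefore 122504300 cannot be expressed as a² + b².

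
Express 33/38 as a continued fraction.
[0; 1, 6, 1, 1, 2]

Euclidean algorithm steps:
33 = 0 × 38 + 33
38 = 1 × 33 + 5
33 = 6 × 5 + 3
5 = 1 × 3 + 2
3 = 1 × 2 + 1
2 = 2 × 1 + 0
Continued fraction: [0; 1, 6, 1, 1, 2]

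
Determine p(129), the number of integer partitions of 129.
4835271870

p(n) counts ways to write n as a sum of positive integers (order ignored).
Euler's pentagonal recurrence: p(k) = p(k-1) + p(k-2) - p(k-5) - p(k-7) + p(k-12) + p(k-15) - ... (offsets j(3j∓1)/2, signs ++--, p(0)=1, p(<0)=0).
DP table for k = 0..128: p(0)=1, p(1)=1, p(2)=2, p(3)=3, p(4)=5, p(5)=7, p(6)=11, p(7)=15, p(8)=22, p(9)=30, p(10)=42, p(11)=56, p(12)=77, p(13)=101, p(14)=135, p(15)=176, p(16)=231, p(17)=297, p(18)=385, p(19)=490, p(20)=627, p(21)=792, p(22)=1002, p(23)=1255, p(24)=1575, p(25)=1958, p(26)=2436, p(27)=3010, p(28)=3718, p(29)=4565, p(30)=5604, p(31)=6842, p(32)=8349, p(33)=10143, p(34)=12310, p(35)=14883, p(36)=17977, p(37)=21637, p(38)=26015, p(39)=31185, p(40)=37338, p(41)=44583, p(42)=53174, p(43)=63261, p(44)=75175, p(45)=89134, p(46)=105558, p(47)=124754, p(48)=147273, p(49)=173525, p(50)=204226, p(51)=239943, p(52)=281589, p(53)=329931, p(54)=386155, p(55)=451276, p(56)=526823, p(57)=614154, p(58)=715220, p(59)=831820, p(60)=966467, p(61)=1121505, p(62)=1300156, p(63)=1505499, p(64)=1741630, p(65)=2012558, p(66)=2323520, p(67)=2679689, p(68)=3087735, p(69)=3554345, p(70)=4087968, p(71)=4697205, p(72)=5392783, p(73)=6185689, p(74)=7089500, p(75)=8118264, p(76)=9289091, p(77)=10619863, p(78)=12132164, p(79)=13848650, p(80)=15796476, p(81)=18004327, p(82)=20506255, p(83)=23338469, p(84)=26543660, p(85)=30167357, p(86)=34262962, p(87)=38887673, p(88)=44108109, p(89)=49995925, p(90)=56634173, p(91)=64112359, p(92)=72533807, p(93)=82010177, p(94)=92669720, p(95)=104651419, p(96)=118114304, p(97)=133230930, p(98)=150198136, p(99)=169229875, p(100)=190569292, p(101)=214481126, p(102)=241265379, p(103)=271248950, p(104)=304801365, p(105)=342325709, p(106)=384276336, p(107)=431149389, p(108)=483502844, p(109)=541946240, p(110)=607163746, p(111)=679903203, p(112)=761002156, p(113)=851376628, p(114)=952050665, p(115)=1064144451, p(116)=1188908248, p(117)=1327710076, p(118)=1482074143, p(119)=1653668665, p(120)=1844349560, p(121)=2056148051, p(122)=2291320912, p(123)=2552338241, p(124)=2841940500, p(125)=3163127352, p(126)=3519222692, p(127)=3913864295, p(128)=4351078600.
Final step: p(129) = p(128) + p(127) - p(124) - p(122) + p(117) + p(114) - p(107) - p(103) + p(94) + p(89) - p(78) - p(72) + p(59) + p(52) - p(37) - p(29) + p(12) + p(3)
= 4351078600 + 3913864295 - 2841940500 - 2291320912 + 1327710076 + 952050665 - 431149389 - 271248950 + 92669720 + 49995925 - 12132164 - 5392783 + 831820 + 281589 - 21637 - 4565 + 77 + 3
= 4835271870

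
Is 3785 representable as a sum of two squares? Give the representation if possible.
8² + 61² (a=8, b=61)

Factorization: 3785 = 5 × 757
By Fermat: n is sum of two squares iff every prime p ≡ 3 (mod 4) appears to even power.
All primes ≡ 3 (mod 4) appear to even power.
Search a = 0, 1, 2, … for 3785 - a² a perfect square: first hit at a = 8: 3785 - 64 = 3721 = 61².
3785 = 8² + 61² = 64 + 3721 ✓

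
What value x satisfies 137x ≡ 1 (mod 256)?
185

gcd(137, 256) = 1, so the inverse exists.
Extended Euclidean algorithm on (256, 137):
256 = 1 × 137 + 119  ⟹  119 = (1)·256 + (-1)·137
137 = 1 × 119 + 18  ⟹  18 = (-1)·256 + (2)·137
119 = 6 × 18 + 11  ⟹  11 = (7)·256 + (-13)·137
18 = 1 × 11 + 7  ⟹  7 = (-8)·256 + (15)·137
11 = 1 × 7 + 4  ⟹  4 = (15)·256 + (-28)·137
7 = 1 × 4 + 3  ⟹  3 = (-23)·256 + (43)·137
4 = 1 × 3 + 1  ⟹  1 = (38)·256 + (-71)·137
So (-71)·137 ≡ 1 (mod 256), i.e. 137^(-1) ≡ -71 ≡ 185 (mod 256).
Check: 137 × 185 = 25345 ≡ 1 (mod 256)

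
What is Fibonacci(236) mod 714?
543

Matrix identity: Q^n = [[F_(n+1), F_n], [F_n, F_(n-1)]] with Q = [[1,1],[1,0]].
n = 236 = 11101100₂. Square-and-multiply, entries mod 714:
Q^1 = [[1,1],[1,0]]
Q^3 = (Q^1)²·Q = [[3,2],[2,1]]
Q^7 = (Q^3)²·Q = [[21,13],[13,8]]
Q^14 = (Q^7)² = [[610,377],[377,233]]
Q^29 = (Q^14)²·Q = [[230,149],[149,81]]
Q^59 = (Q^29)²·Q = [[60,131],[131,643]]
Q^118 = (Q^59)² = [[55,701],[701,68]]
Q^236 = (Q^118)² = [[338,543],[543,509]]
F_236 mod 714 = Q^236[0][1] = 543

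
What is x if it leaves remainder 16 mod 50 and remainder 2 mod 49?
1766

Using Chinese Remainder Theorem:
M = 50 × 49 = 2450
M1 = 49, M2 = 50
y1 = 49^(-1) mod 50 = 49
y2 = 50^(-1) mod 49 = 1
x = (16×49×49 + 2×50×1) mod 2450 = 1766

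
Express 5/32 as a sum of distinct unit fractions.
1/7 + 1/75 + 1/16800

Greedy algorithm:
5/32: ceiling(32/5) = 7, use 1/7
3/224: ceiling(224/3) = 75, use 1/75
1/16800: ceiling(16800/1) = 16800, use 1/16800
Result: 5/32 = 1/7 + 1/75 + 1/16800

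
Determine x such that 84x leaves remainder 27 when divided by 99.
x ≡ 18 (mod 33)

gcd(84, 99) = 3, which divides 27, so solutions exist.
Divide through by 3: 28x ≡ 9 (mod 33).
Find 28^(-1) mod 33 by the extended Euclidean algorithm:
33 = 1 × 28 + 5  ⟹  5 = (1)·33 + (-1)·28
28 = 5 × 5 + 3  ⟹  3 = (-5)·33 + (6)·28
5 = 1 × 3 + 2  ⟹  2 = (6)·33 + (-7)·28
3 = 1 × 2 + 1  ⟹  1 = (-11)·33 + (13)·28
So (13)·28 ≡ 1 (mod 33), i.e. 28^(-1) ≡ 13 (mod 33).
x ≡ 13 × 9 = 117 ≡ 18 (mod 33).
Check: 84 × 18 = 1512 ≡ 27 (mod 99).
x ≡ 18 (mod 33), giving 3 solutions mod 99.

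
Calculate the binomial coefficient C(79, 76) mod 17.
12

Using Lucas' theorem:
Write n=79 and k=76 in base 17:
n in base 17: [4, 11]
k in base 17: [4, 8]
C(79,76) mod 17 = ∏ C(n_i, k_i) mod 17
Digit binomials (mod 17): C(4,4) = 1; C(11,8) = 165 ≡ 12
Product: 1 × 12 = 12 ≡ 12 (mod 17)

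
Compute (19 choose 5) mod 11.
1

Using Lucas' theorem:
Write n=19 and k=5 in base 11:
n in base 11: [1, 8]
k in base 11: [0, 5]
C(19,5) mod 11 = ∏ C(n_i, k_i) mod 11
Digit binomials (mod 11): C(1,0) = 1; C(8,5) = 56 ≡ 1
Product: 1 × 1 = 1 ≡ 1 (mod 11)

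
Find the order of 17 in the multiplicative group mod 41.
40

41 is prime, so ord(17) divides φ(41) = 40.
Divisors of 40: 1, 2, 4, 5, 8, 10, 20, 40.
Repeated squaring: 17^1 ≡ 17, 17^2 ≡ 2, 17^4 ≡ 4, 17^8 ≡ 16, 17^16 ≡ 10, 17^32 ≡ 18 (mod 41).
Test 17^d mod 41 for each divisor d in increasing order:
17^1 ≡ 17
17^2 ≡ 2
17^4 ≡ 4
17^5 = 17^4·17^1 ≡ 27
17^8 ≡ 16
17^10 = 17^8·17^2 ≡ 32
17^20 = 17^16·17^4 ≡ 40
17^40 = 17^32·17^8 ≡ 1  ← first divisor giving 1
The order is 40.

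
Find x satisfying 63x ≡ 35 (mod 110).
x ≡ 25 (mod 110)

gcd(63, 110) = 1, which divides 35, so solutions exist.
Find 63^(-1) mod 110 by the extended Euclidean algorithm:
110 = 1 × 63 + 47  ⟹  47 = (1)·110 + (-1)·63
63 = 1 × 47 + 16  ⟹  16 = (-1)·110 + (2)·63
47 = 2 × 16 + 15  ⟹  15 = (3)·110 + (-5)·63
16 = 1 × 15 + 1  ⟹  1 = (-4)·110 + (7)·63
So (7)·63 ≡ 1 (mod 110), i.e. 63^(-1) ≡ 7 (mod 110).
x ≡ 7 × 35 = 245 ≡ 25 (mod 110).
Check: 63 × 25 = 1575 ≡ 35 (mod 110).
Unique solution: x ≡ 25 (mod 110)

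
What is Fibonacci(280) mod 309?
168

Matrix identity: Q^n = [[F_(n+1), F_n], [F_n, F_(n-1)]] with Q = [[1,1],[1,0]].
n = 280 = 100011000₂. Square-and-multiply, entries mod 309:
Q^1 = [[1,1],[1,0]]
Q^2 = (Q^1)² = [[2,1],[1,1]]
Q^4 = (Q^2)² = [[5,3],[3,2]]
Q^8 = (Q^4)² = [[34,21],[21,13]]
Q^17 = (Q^8)²·Q = [[112,52],[52,60]]
Q^35 = (Q^17)²·Q = [[90,107],[107,292]]
Q^70 = (Q^35)² = [[82,86],[86,305]]
Q^140 = (Q^70)² = [[215,219],[219,305]]
Q^280 = (Q^140)² = [[250,168],[168,82]]
F_280 mod 309 = Q^280[0][1] = 168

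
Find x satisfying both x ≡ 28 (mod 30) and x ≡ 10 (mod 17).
418

Using Chinese Remainder Theorem:
M = 30 × 17 = 510
M1 = 17, M2 = 30
y1 = 17^(-1) mod 30 = 23
y2 = 30^(-1) mod 17 = 4
x = (28×17×23 + 10×30×4) mod 510 = 418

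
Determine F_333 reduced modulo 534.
176

Matrix identity: Q^n = [[F_(n+1), F_n], [F_n, F_(n-1)]] with Q = [[1,1],[1,0]].
n = 333 = 101001101₂. Square-and-multiply, entries mod 534:
Q^1 = [[1,1],[1,0]]
Q^2 = (Q^1)² = [[2,1],[1,1]]
Q^5 = (Q^2)²·Q = [[8,5],[5,3]]
Q^10 = (Q^5)² = [[89,55],[55,34]]
Q^20 = (Q^10)² = [[266,357],[357,443]]
Q^41 = (Q^20)²·Q = [[88,91],[91,531]]
Q^83 = (Q^41)²·Q = [[264,5],[5,259]]
Q^166 = (Q^83)² = [[301,479],[479,356]]
Q^333 = (Q^166)²·Q = [[353,176],[176,177]]
F_333 mod 534 = Q^333[0][1] = 176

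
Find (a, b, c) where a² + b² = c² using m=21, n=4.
(425, 168, 457)

Euclid's formula: a = m² - n², b = 2mn, c = m² + n²
m = 21, n = 4
a = 21² - 4² = 441 - 16 = 425
b = 2 × 21 × 4 = 168
c = 21² + 4² = 441 + 16 = 457
Verification: 425² + 168² = 180625 + 28224 = 208849 = 457² ✓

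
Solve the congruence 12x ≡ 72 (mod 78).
x ≡ 6 (mod 13)

gcd(12, 78) = 6, which divides 72, so solutions exist.
Divide through by 6: 2x ≡ 12 (mod 13).
Find 2^(-1) mod 13 by the extended Euclidean algorithm:
13 = 6 × 2 + 1  ⟹  1 = (1)·13 + (-6)·2
So (-6)·2 ≡ 1 (mod 13), i.e. 2^(-1) ≡ -6 ≡ 7 (mod 13).
x ≡ 7 × 12 = 84 ≡ 6 (mod 13).
Check: 12 × 6 = 72 ≡ 72 (mod 78).
x ≡ 6 (mod 13), giving 6 solutions mod 78.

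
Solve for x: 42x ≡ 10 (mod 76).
x ≡ 31 (mod 38)

gcd(42, 76) = 2, which divides 10, so solutions exist.
Divide through by 2: 21x ≡ 5 (mod 38).
Find 21^(-1) mod 38 by the extended Euclidean algorithm:
38 = 1 × 21 + 17  ⟹  17 = (1)·38 + (-1)·21
21 = 1 × 17 + 4  ⟹  4 = (-1)·38 + (2)·21
17 = 4 × 4 + 1  ⟹  1 = (5)·38 + (-9)·21
So (-9)·21 ≡ 1 (mod 38), i.e. 21^(-1) ≡ -9 ≡ 29 (mod 38).
x ≡ 29 × 5 = 145 ≡ 31 (mod 38).
Check: 42 × 31 = 1302 ≡ 10 (mod 76).
x ≡ 31 (mod 38), giving 2 solutions mod 76.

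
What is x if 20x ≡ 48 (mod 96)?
x ≡ 12 (mod 24)

gcd(20, 96) = 4, which divides 48, so solutions exist.
Divide through by 4: 5x ≡ 12 (mod 24).
Find 5^(-1) mod 24 by the extended Euclidean algorithm:
24 = 4 × 5 + 4  ⟹  4 = (1)·24 + (-4)·5
5 = 1 × 4 + 1  ⟹  1 = (-1)·24 + (5)·5
So (5)·5 ≡ 1 (mod 24), i.e. 5^(-1) ≡ 5 (mod 24).
x ≡ 5 × 12 = 60 ≡ 12 (mod 24).
Check: 20 × 12 = 240 ≡ 48 (mod 96).
x ≡ 12 (mod 24), giving 4 solutions mod 96.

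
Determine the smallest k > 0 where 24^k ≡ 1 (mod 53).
13

53 is prime, so ord(24) divides φ(53) = 52.
Divisors of 52: 1, 2, 4, 13, 26, 52.
Repeated squaring: 24^1 ≡ 24, 24^2 ≡ 46, 24^4 ≡ 49, 24^8 ≡ 16, 24^16 ≡ 44, 24^32 ≡ 28 (mod 53).
Test 24^d mod 53 for each divisor d in increasing order:
24^1 ≡ 24
24^2 ≡ 46
24^4 ≡ 49
24^13 = 24^8·24^4·24^1 ≡ 1  ← first divisor giving 1
The order is 13.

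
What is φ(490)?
168

490 = 2 × 5 × 7^2
φ(n) = n × ∏(1 - 1/p) for each prime p dividing n
φ(490) = 490 × (1 - 1/2) × (1 - 1/5) × (1 - 1/7) = 168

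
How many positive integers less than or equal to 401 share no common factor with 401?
400

401 = 401
φ(n) = n × ∏(1 - 1/p) for each prime p dividing n
φ(401) = 401 × (1 - 1/401) = 400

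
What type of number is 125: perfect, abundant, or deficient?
deficient

Proper divisors of 125: sum = 1 + 5 + 25 = 31
Since 31 < 125, 125 is deficient.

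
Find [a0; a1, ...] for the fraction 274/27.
[10; 6, 1, 3]

Euclidean algorithm steps:
274 = 10 × 27 + 4
27 = 6 × 4 + 3
4 = 1 × 3 + 1
3 = 3 × 1 + 0
Continued fraction: [10; 6, 1, 3]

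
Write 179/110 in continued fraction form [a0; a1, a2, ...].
[1; 1, 1, 1, 2, 6, 2]

Euclidean algorithm steps:
179 = 1 × 110 + 69
110 = 1 × 69 + 41
69 = 1 × 41 + 28
41 = 1 × 28 + 13
28 = 2 × 13 + 2
13 = 6 × 2 + 1
2 = 2 × 1 + 0
Continued fraction: [1; 1, 1, 1, 2, 6, 2]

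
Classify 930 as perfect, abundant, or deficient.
abundant

Proper divisors of 930: sum = 1 + 2 + 3 + 5 + 6 + 10 + 15 + 30 + 31 + 62 + 93 + 155 + 186 + 310 + 465 = 1374
Since 1374 > 930, 930 is abundant.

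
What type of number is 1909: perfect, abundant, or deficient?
deficient

Proper divisors of 1909: sum = 1 + 23 + 83 = 107
Since 107 < 1909, 1909 is deficient.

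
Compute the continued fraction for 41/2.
[20; 2]

Euclidean algorithm steps:
41 = 20 × 2 + 1
2 = 2 × 1 + 0
Continued fraction: [20; 2]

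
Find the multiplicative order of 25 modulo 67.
11

67 is prime, so ord(25) divides φ(67) = 66.
Divisors of 66: 1, 2, 3, 6, 11, 22, 33, 66.
Repeated squaring: 25^1 ≡ 25, 25^2 ≡ 22, 25^4 ≡ 15, 25^8 ≡ 24, 25^16 ≡ 40, 25^32 ≡ 59, 25^64 ≡ 64 (mod 67).
Test 25^d mod 67 for each divisor d in increasing order:
25^1 ≡ 25
25^2 ≡ 22
25^3 = 25^2·25^1 ≡ 14
25^6 = 25^4·25^2 ≡ 62
25^11 = 25^8·25^2·25^1 ≡ 1  ← first divisor giving 1
The order is 11.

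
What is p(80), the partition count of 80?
15796476

p(n) counts ways to write n as a sum of positive integers (order ignored).
Euler's pentagonal recurrence: p(k) = p(k-1) + p(k-2) - p(k-5) - p(k-7) + p(k-12) + p(k-15) - ... (offsets j(3j∓1)/2, signs ++--, p(0)=1, p(<0)=0).
DP table for k = 0..79: p(0)=1, p(1)=1, p(2)=2, p(3)=3, p(4)=5, p(5)=7, p(6)=11, p(7)=15, p(8)=22, p(9)=30, p(10)=42, p(11)=56, p(12)=77, p(13)=101, p(14)=135, p(15)=176, p(16)=231, p(17)=297, p(18)=385, p(19)=490, p(20)=627, p(21)=792, p(22)=1002, p(23)=1255, p(24)=1575, p(25)=1958, p(26)=2436, p(27)=3010, p(28)=3718, p(29)=4565, p(30)=5604, p(31)=6842, p(32)=8349, p(33)=10143, p(34)=12310, p(35)=14883, p(36)=17977, p(37)=21637, p(38)=26015, p(39)=31185, p(40)=37338, p(41)=44583, p(42)=53174, p(43)=63261, p(44)=75175, p(45)=89134, p(46)=105558, p(47)=124754, p(48)=147273, p(49)=173525, p(50)=204226, p(51)=239943, p(52)=281589, p(53)=329931, p(54)=386155, p(55)=451276, p(56)=526823, p(57)=614154, p(58)=715220, p(59)=831820, p(60)=966467, p(61)=1121505, p(62)=1300156, p(63)=1505499, p(64)=1741630, p(65)=2012558, p(66)=2323520, p(67)=2679689, p(68)=3087735, p(69)=3554345, p(70)=4087968, p(71)=4697205, p(72)=5392783, p(73)=6185689, p(74)=7089500, p(75)=8118264, p(76)=9289091, p(77)=10619863, p(78)=12132164, p(79)=13848650.
Final step: p(80) = p(79) + p(78) - p(75) - p(73) + p(68) + p(65) - p(58) - p(54) + p(45) + p(40) - p(29) - p(23) + p(10) + p(3)
= 13848650 + 12132164 - 8118264 - 6185689 + 3087735 + 2012558 - 715220 - 386155 + 89134 + 37338 - 4565 - 1255 + 42 + 3
= 15796476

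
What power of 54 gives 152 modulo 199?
67

Baby-step giant-step with step n = ⌈√199⌉ = 15.
Baby steps 54^j mod 199 (j:value) for j=0..14: 0:1, 1:54, 2:130, 3:55, 4:184, 5:185, 6:40, 7:170, 8:26, 9:11, 10:196, 11:37, 12:8, 13:34, 14:45.
Giant-step multiplier: 54^(-15) ≡ 54^(198-15) = 54^183 ≡ 109 (mod 199).
Giant steps γ_i = 152·109^i mod 199: γ_0=152, γ_1=51, γ_2=186, γ_3=175, γ_4=170 (in table at j=7).
x = i·n + j = 4·15 + 7 = 67.
Check: 54^67 ≡ 152 (mod 199).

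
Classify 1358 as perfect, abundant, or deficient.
deficient

Proper divisors of 1358: sum = 1 + 2 + 7 + 14 + 97 + 194 + 679 = 994
Since 994 < 1358, 1358 is deficient.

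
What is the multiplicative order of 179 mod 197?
196

197 is prime, so ord(179) divides φ(197) = 196.
Divisors of 196: 1, 2, 4, 7, 14, 28, 49, 98, 196.
Repeated squaring: 179^1 ≡ 179, 179^2 ≡ 127, 179^4 ≡ 172, 179^8 ≡ 34, 179^16 ≡ 171, 179^32 ≡ 85, 179^64 ≡ 133, 179^128 ≡ 156 (mod 197).
Test 179^d mod 197 for each divisor d in increasing order:
179^1 ≡ 179
179^2 ≡ 127
179^4 ≡ 172
179^7 = 179^4·179^2·179^1 ≡ 20
179^14 = 179^8·179^4·179^2 ≡ 6
179^28 = 179^16·179^8·179^4 ≡ 36
179^49 = 179^32·179^16·179^1 ≡ 183
179^98 = 179^64·179^32·179^2 ≡ 196
179^196 = 179^128·179^64·179^4 ≡ 1  ← first divisor giving 1
The order is 196.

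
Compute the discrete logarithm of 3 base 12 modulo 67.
9

Baby-step giant-step with step n = ⌈√67⌉ = 9.
Baby steps 12^j mod 67 (j:value) for j=0..8: 0:1, 1:12, 2:10, 3:53, 4:33, 5:61, 6:62, 7:7, 8:17.
Giant-step multiplier: 12^(-9) ≡ 12^(66-9) = 12^57 ≡ 45 (mod 67).
Giant steps γ_i = 3·45^i mod 67: γ_0=3, γ_1=1 (in table at j=0).
x = i·n + j = 1·9 + 0 = 9.
Check: 12^9 ≡ 3 (mod 67).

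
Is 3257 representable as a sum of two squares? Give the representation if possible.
11² + 56² (a=11, b=56)

Factorization: 3257 = 3257
By Fermat: n is sum of two squares iff every prime p ≡ 3 (mod 4) appears to even power.
All primes ≡ 3 (mod 4) appear to even power.
Search a = 0, 1, 2, … for 3257 - a² a perfect square: first hit at a = 11: 3257 - 121 = 3136 = 56².
3257 = 11² + 56² = 121 + 3136 ✓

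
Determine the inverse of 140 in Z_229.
18

gcd(140, 229) = 1, so the inverse exists.
Extended Euclidean algorithm on (229, 140):
229 = 1 × 140 + 89  ⟹  89 = (1)·229 + (-1)·140
140 = 1 × 89 + 51  ⟹  51 = (-1)·229 + (2)·140
89 = 1 × 51 + 38  ⟹  38 = (2)·229 + (-3)·140
51 = 1 × 38 + 13  ⟹  13 = (-3)·229 + (5)·140
38 = 2 × 13 + 12  ⟹  12 = (8)·229 + (-13)·140
13 = 1 × 12 + 1  ⟹  1 = (-11)·229 + (18)·140
So (18)·140 ≡ 1 (mod 229), i.e. 140^(-1) ≡ 18 (mod 229).
Check: 140 × 18 = 2520 ≡ 1 (mod 229)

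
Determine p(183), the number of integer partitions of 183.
896684817527

p(n) counts ways to write n as a sum of positive integers (order ignored).
Euler's pentagonal recurrence: p(k) = p(k-1) + p(k-2) - p(k-5) - p(k-7) + p(k-12) + p(k-15) - ... (offsets j(3j∓1)/2, signs ++--, p(0)=1, p(<0)=0).
DP table for k = 0..182: p(0)=1, p(1)=1, p(2)=2, p(3)=3, p(4)=5, p(5)=7, p(6)=11, p(7)=15, p(8)=22, p(9)=30, p(10)=42, p(11)=56, p(12)=77, p(13)=101, p(14)=135, p(15)=176, p(16)=231, p(17)=297, p(18)=385, p(19)=490, p(20)=627, p(21)=792, p(22)=1002, p(23)=1255, p(24)=1575, p(25)=1958, p(26)=2436, p(27)=3010, p(28)=3718, p(29)=4565, p(30)=5604, p(31)=6842, p(32)=8349, p(33)=10143, p(34)=12310, p(35)=14883, p(36)=17977, p(37)=21637, p(38)=26015, p(39)=31185, p(40)=37338, p(41)=44583, p(42)=53174, p(43)=63261, p(44)=75175, p(45)=89134, p(46)=105558, p(47)=124754, p(48)=147273, p(49)=173525, p(50)=204226, p(51)=239943, p(52)=281589, p(53)=329931, p(54)=386155, p(55)=451276, p(56)=526823, p(57)=614154, p(58)=715220, p(59)=831820, p(60)=966467, p(61)=1121505, p(62)=1300156, p(63)=1505499, p(64)=1741630, p(65)=2012558, p(66)=2323520, p(67)=2679689, p(68)=3087735, p(69)=3554345, p(70)=4087968, p(71)=4697205, p(72)=5392783, p(73)=6185689, p(74)=7089500, p(75)=8118264, p(76)=9289091, p(77)=10619863, p(78)=12132164, p(79)=13848650, p(80)=15796476, p(81)=18004327, p(82)=20506255, p(83)=23338469, p(84)=26543660, p(85)=30167357, p(86)=34262962, p(87)=38887673, p(88)=44108109, p(89)=49995925, p(90)=56634173, p(91)=64112359, p(92)=72533807, p(93)=82010177, p(94)=92669720, p(95)=104651419, p(96)=118114304, p(97)=133230930, p(98)=150198136, p(99)=169229875, p(100)=190569292, p(101)=214481126, p(102)=241265379, p(103)=271248950, p(104)=304801365, p(105)=342325709, p(106)=384276336, p(107)=431149389, p(108)=483502844, p(109)=541946240, p(110)=607163746, p(111)=679903203, p(112)=761002156, p(113)=851376628, p(114)=952050665, p(115)=1064144451, p(116)=1188908248, p(117)=1327710076, p(118)=1482074143, p(119)=1653668665, p(120)=1844349560, p(121)=2056148051, p(122)=2291320912, p(123)=2552338241, p(124)=2841940500, p(125)=3163127352, p(126)=3519222692, p(127)=3913864295, p(128)=4351078600, p(129)=4835271870, p(130)=5371315400, p(131)=5964539504, p(132)=6620830889, p(133)=7346629512, p(134)=8149040695, p(135)=9035836076, p(136)=10015581680, p(137)=11097645016, p(138)=12292341831, p(139)=13610949895, p(140)=15065878135, p(141)=16670689208, p(142)=18440293320, p(143)=20390982757, p(144)=22540654445, p(145)=24908858009, p(146)=27517052599, p(147)=30388671978, p(148)=33549419497, p(149)=37027355200, p(150)=40853235313, p(151)=45060624582, p(152)=49686288421, p(153)=54770336324, p(154)=60356673280, p(155)=66493182097, p(156)=73232243759, p(157)=80630964769, p(158)=88751778802, p(159)=97662728555, p(160)=107438159466, p(161)=118159068427, p(162)=129913904637, p(163)=142798995930, p(164)=156919475295, p(165)=172389800255, p(166)=189334822579, p(167)=207890420102, p(168)=228204732751, p(169)=250438925115, p(170)=274768617130, p(171)=301384802048, p(172)=330495499613, p(173)=362326859895, p(174)=397125074750, p(175)=435157697830, p(176)=476715857290, p(177)=522115831195, p(178)=571701605655, p(179)=625846753120, p(180)=684957390936, p(181)=749474411781, p(182)=819876908323.
Final step: p(183) = p(182) + p(181) - p(178) - p(176) + p(171) + p(168) - p(161) - p(157) + p(148) + p(143) - p(132) - p(126) + p(113) + p(106) - p(91) - p(83) + p(66) + p(57) - p(38) - p(28) + p(7)
= 819876908323 + 749474411781 - 571701605655 - 476715857290 + 301384802048 + 228204732751 - 118159068427 - 80630964769 + 33549419497 + 20390982757 - 6620830889 - 3519222692 + 851376628 + 384276336 - 64112359 - 23338469 + 2323520 + 614154 - 26015 - 3718 + 15
= 896684817527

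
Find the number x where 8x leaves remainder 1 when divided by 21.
8

gcd(8, 21) = 1, so the inverse exists.
Extended Euclidean algorithm on (21, 8):
21 = 2 × 8 + 5  ⟹  5 = (1)·21 + (-2)·8
8 = 1 × 5 + 3  ⟹  3 = (-1)·21 + (3)·8
5 = 1 × 3 + 2  ⟹  2 = (2)·21 + (-5)·8
3 = 1 × 2 + 1  ⟹  1 = (-3)·21 + (8)·8
So (8)·8 ≡ 1 (mod 21), i.e. 8^(-1) ≡ 8 (mod 21).
Check: 8 × 8 = 64 ≡ 1 (mod 21)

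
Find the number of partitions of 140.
15065878135

p(n) counts ways to write n as a sum of positive integers (order ignored).
Euler's pentagonal recurrence: p(k) = p(k-1) + p(k-2) - p(k-5) - p(k-7) + p(k-12) + p(k-15) - ... (offsets j(3j∓1)/2, signs ++--, p(0)=1, p(<0)=0).
DP table for k = 0..139: p(0)=1, p(1)=1, p(2)=2, p(3)=3, p(4)=5, p(5)=7, p(6)=11, p(7)=15, p(8)=22, p(9)=30, p(10)=42, p(11)=56, p(12)=77, p(13)=101, p(14)=135, p(15)=176, p(16)=231, p(17)=297, p(18)=385, p(19)=490, p(20)=627, p(21)=792, p(22)=1002, p(23)=1255, p(24)=1575, p(25)=1958, p(26)=2436, p(27)=3010, p(28)=3718, p(29)=4565, p(30)=5604, p(31)=6842, p(32)=8349, p(33)=10143, p(34)=12310, p(35)=14883, p(36)=17977, p(37)=21637, p(38)=26015, p(39)=31185, p(40)=37338, p(41)=44583, p(42)=53174, p(43)=63261, p(44)=75175, p(45)=89134, p(46)=105558, p(47)=124754, p(48)=147273, p(49)=173525, p(50)=204226, p(51)=239943, p(52)=281589, p(53)=329931, p(54)=386155, p(55)=451276, p(56)=526823, p(57)=614154, p(58)=715220, p(59)=831820, p(60)=966467, p(61)=1121505, p(62)=1300156, p(63)=1505499, p(64)=1741630, p(65)=2012558, p(66)=2323520, p(67)=2679689, p(68)=3087735, p(69)=3554345, p(70)=4087968, p(71)=4697205, p(72)=5392783, p(73)=6185689, p(74)=7089500, p(75)=8118264, p(76)=9289091, p(77)=10619863, p(78)=12132164, p(79)=13848650, p(80)=15796476, p(81)=18004327, p(82)=20506255, p(83)=23338469, p(84)=26543660, p(85)=30167357, p(86)=34262962, p(87)=38887673, p(88)=44108109, p(89)=49995925, p(90)=56634173, p(91)=64112359, p(92)=72533807, p(93)=82010177, p(94)=92669720, p(95)=104651419, p(96)=118114304, p(97)=133230930, p(98)=150198136, p(99)=169229875, p(100)=190569292, p(101)=214481126, p(102)=241265379, p(103)=271248950, p(104)=304801365, p(105)=342325709, p(106)=384276336, p(107)=431149389, p(108)=483502844, p(109)=541946240, p(110)=607163746, p(111)=679903203, p(112)=761002156, p(113)=851376628, p(114)=952050665, p(115)=1064144451, p(116)=1188908248, p(117)=1327710076, p(118)=1482074143, p(119)=1653668665, p(120)=1844349560, p(121)=2056148051, p(122)=2291320912, p(123)=2552338241, p(124)=2841940500, p(125)=3163127352, p(126)=3519222692, p(127)=3913864295, p(128)=4351078600, p(129)=4835271870, p(130)=5371315400, p(131)=5964539504, p(132)=6620830889, p(133)=7346629512, p(134)=8149040695, p(135)=9035836076, p(136)=10015581680, p(137)=11097645016, p(138)=12292341831, p(139)=13610949895.
Final step: p(140) = p(139) + p(138) - p(135) - p(133) + p(128) + p(125) - p(118) - p(114) + p(105) + p(100) - p(89) - p(83) + p(70) + p(63) - p(48) - p(40) + p(23) + p(14)
= 13610949895 + 12292341831 - 9035836076 - 7346629512 + 4351078600 + 3163127352 - 1482074143 - 952050665 + 342325709 + 190569292 - 49995925 - 23338469 + 4087968 + 1505499 - 147273 - 37338 + 1255 + 135
= 15065878135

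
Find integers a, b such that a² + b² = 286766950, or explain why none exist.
Not possible

Factorization: 286766950 = 2 × 5^2 × 179^3
By Fermat: n is sum of two squares iff every prime p ≡ 3 (mod 4) appears to even power.
Prime(s) ≡ 3 (mod 4) with odd exponent: [(179, 3)]
Therefore 286766950 cannot be expressed as a² + b².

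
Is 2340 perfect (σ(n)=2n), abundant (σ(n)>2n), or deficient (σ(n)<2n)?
abundant

Proper divisors of 2340: sum = 1 + 2 + 3 + 4 + 5 + 6 + 9 + 10 + ... + 468 + 585 + 780 + 1170 (35 divisors) = 5304
Since 5304 > 2340, 2340 is abundant.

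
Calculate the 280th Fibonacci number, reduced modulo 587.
290

Matrix identity: Q^n = [[F_(n+1), F_n], [F_n, F_(n-1)]] with Q = [[1,1],[1,0]].
n = 280 = 100011000₂. Square-and-multiply, entries mod 587:
Q^1 = [[1,1],[1,0]]
Q^2 = (Q^1)² = [[2,1],[1,1]]
Q^4 = (Q^2)² = [[5,3],[3,2]]
Q^8 = (Q^4)² = [[34,21],[21,13]]
Q^17 = (Q^8)²·Q = [[236,423],[423,400]]
Q^35 = (Q^17)²·Q = [[7,412],[412,182]]
Q^70 = (Q^35)² = [[150,384],[384,353]]
Q^140 = (Q^70)² = [[313,29],[29,284]]
Q^280 = (Q^140)² = [[194,290],[290,491]]
F_280 mod 587 = Q^280[0][1] = 290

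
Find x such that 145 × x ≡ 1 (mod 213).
166

gcd(145, 213) = 1, so the inverse exists.
Extended Euclidean algorithm on (213, 145):
213 = 1 × 145 + 68  ⟹  68 = (1)·213 + (-1)·145
145 = 2 × 68 + 9  ⟹  9 = (-2)·213 + (3)·145
68 = 7 × 9 + 5  ⟹  5 = (15)·213 + (-22)·145
9 = 1 × 5 + 4  ⟹  4 = (-17)·213 + (25)·145
5 = 1 × 4 + 1  ⟹  1 = (32)·213 + (-47)·145
So (-47)·145 ≡ 1 (mod 213), i.e. 145^(-1) ≡ -47 ≡ 166 (mod 213).
Check: 145 × 166 = 24070 ≡ 1 (mod 213)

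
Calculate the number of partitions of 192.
1987276856363

p(n) counts ways to write n as a sum of positive integers (order ignored).
Euler's pentagonal recurrence: p(k) = p(k-1) + p(k-2) - p(k-5) - p(k-7) + p(k-12) + p(k-15) - ... (offsets j(3j∓1)/2, signs ++--, p(0)=1, p(<0)=0).
DP table for k = 0..191: p(0)=1, p(1)=1, p(2)=2, p(3)=3, p(4)=5, p(5)=7, p(6)=11, p(7)=15, p(8)=22, p(9)=30, p(10)=42, p(11)=56, p(12)=77, p(13)=101, p(14)=135, p(15)=176, p(16)=231, p(17)=297, p(18)=385, p(19)=490, p(20)=627, p(21)=792, p(22)=1002, p(23)=1255, p(24)=1575, p(25)=1958, p(26)=2436, p(27)=3010, p(28)=3718, p(29)=4565, p(30)=5604, p(31)=6842, p(32)=8349, p(33)=10143, p(34)=12310, p(35)=14883, p(36)=17977, p(37)=21637, p(38)=26015, p(39)=31185, p(40)=37338, p(41)=44583, p(42)=53174, p(43)=63261, p(44)=75175, p(45)=89134, p(46)=105558, p(47)=124754, p(48)=147273, p(49)=173525, p(50)=204226, p(51)=239943, p(52)=281589, p(53)=329931, p(54)=386155, p(55)=451276, p(56)=526823, p(57)=614154, p(58)=715220, p(59)=831820, p(60)=966467, p(61)=1121505, p(62)=1300156, p(63)=1505499, p(64)=1741630, p(65)=2012558, p(66)=2323520, p(67)=2679689, p(68)=3087735, p(69)=3554345, p(70)=4087968, p(71)=4697205, p(72)=5392783, p(73)=6185689, p(74)=7089500, p(75)=8118264, p(76)=9289091, p(77)=10619863, p(78)=12132164, p(79)=13848650, p(80)=15796476, p(81)=18004327, p(82)=20506255, p(83)=23338469, p(84)=26543660, p(85)=30167357, p(86)=34262962, p(87)=38887673, p(88)=44108109, p(89)=49995925, p(90)=56634173, p(91)=64112359, p(92)=72533807, p(93)=82010177, p(94)=92669720, p(95)=104651419, p(96)=118114304, p(97)=133230930, p(98)=150198136, p(99)=169229875, p(100)=190569292, p(101)=214481126, p(102)=241265379, p(103)=271248950, p(104)=304801365, p(105)=342325709, p(106)=384276336, p(107)=431149389, p(108)=483502844, p(109)=541946240, p(110)=607163746, p(111)=679903203, p(112)=761002156, p(113)=851376628, p(114)=952050665, p(115)=1064144451, p(116)=1188908248, p(117)=1327710076, p(118)=1482074143, p(119)=1653668665, p(120)=1844349560, p(121)=2056148051, p(122)=2291320912, p(123)=2552338241, p(124)=2841940500, p(125)=3163127352, p(126)=3519222692, p(127)=3913864295, p(128)=4351078600, p(129)=4835271870, p(130)=5371315400, p(131)=5964539504, p(132)=6620830889, p(133)=7346629512, p(134)=8149040695, p(135)=9035836076, p(136)=10015581680, p(137)=11097645016, p(138)=12292341831, p(139)=13610949895, p(140)=15065878135, p(141)=16670689208, p(142)=18440293320, p(143)=20390982757, p(144)=22540654445, p(145)=24908858009, p(146)=27517052599, p(147)=30388671978, p(148)=33549419497, p(149)=37027355200, p(150)=40853235313, p(151)=45060624582, p(152)=49686288421, p(153)=54770336324, p(154)=60356673280, p(155)=66493182097, p(156)=73232243759, p(157)=80630964769, p(158)=88751778802, p(159)=97662728555, p(160)=107438159466, p(161)=118159068427, p(162)=129913904637, p(163)=142798995930, p(164)=156919475295, p(165)=172389800255, p(166)=189334822579, p(167)=207890420102, p(168)=228204732751, p(169)=250438925115, p(170)=274768617130, p(171)=301384802048, p(172)=330495499613, p(173)=362326859895, p(174)=397125074750, p(175)=435157697830, p(176)=476715857290, p(177)=522115831195, p(178)=571701605655, p(179)=625846753120, p(180)=684957390936, p(181)=749474411781, p(182)=819876908323, p(183)=896684817527, p(184)=980462880430, p(185)=1071823774337, p(186)=1171432692373, p(187)=1280011042268, p(188)=1398341745571, p(189)=1527273599625, p(190)=1667727404093, p(191)=1820701100652.
Final step: p(192) = p(191) + p(190) - p(187) - p(185) + p(180) + p(177) - p(170) - p(166) + p(157) + p(152) - p(141) - p(135) + p(122) + p(115) - p(100) - p(92) + p(75) + p(66) - p(47) - p(37) + p(16) + p(5)
= 1820701100652 + 1667727404093 - 1280011042268 - 1071823774337 + 684957390936 + 522115831195 - 274768617130 - 189334822579 + 80630964769 + 49686288421 - 16670689208 - 9035836076 + 2291320912 + 1064144451 - 190569292 - 72533807 + 8118264 + 2323520 - 124754 - 21637 + 231 + 7
= 1987276856363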